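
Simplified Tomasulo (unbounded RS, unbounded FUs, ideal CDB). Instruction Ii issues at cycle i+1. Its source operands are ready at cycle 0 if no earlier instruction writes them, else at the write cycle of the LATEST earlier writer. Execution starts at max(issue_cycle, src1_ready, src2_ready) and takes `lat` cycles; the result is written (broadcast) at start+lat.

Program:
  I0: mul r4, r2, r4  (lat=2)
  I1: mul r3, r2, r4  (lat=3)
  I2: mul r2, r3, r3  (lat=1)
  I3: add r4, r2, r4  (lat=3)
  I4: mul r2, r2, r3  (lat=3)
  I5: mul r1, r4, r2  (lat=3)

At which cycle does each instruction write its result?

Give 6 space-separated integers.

Answer: 3 6 7 10 10 13

Derivation:
I0 mul r4: issue@1 deps=(None,None) exec_start@1 write@3
I1 mul r3: issue@2 deps=(None,0) exec_start@3 write@6
I2 mul r2: issue@3 deps=(1,1) exec_start@6 write@7
I3 add r4: issue@4 deps=(2,0) exec_start@7 write@10
I4 mul r2: issue@5 deps=(2,1) exec_start@7 write@10
I5 mul r1: issue@6 deps=(3,4) exec_start@10 write@13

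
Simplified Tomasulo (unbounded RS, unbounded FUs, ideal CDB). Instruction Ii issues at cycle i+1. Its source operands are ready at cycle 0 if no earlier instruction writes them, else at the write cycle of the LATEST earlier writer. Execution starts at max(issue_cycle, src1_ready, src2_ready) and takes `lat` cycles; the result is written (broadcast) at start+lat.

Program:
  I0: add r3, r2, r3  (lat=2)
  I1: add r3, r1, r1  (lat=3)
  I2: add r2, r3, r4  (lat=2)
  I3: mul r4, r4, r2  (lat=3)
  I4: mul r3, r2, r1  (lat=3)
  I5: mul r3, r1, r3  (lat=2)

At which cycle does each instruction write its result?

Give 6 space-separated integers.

I0 add r3: issue@1 deps=(None,None) exec_start@1 write@3
I1 add r3: issue@2 deps=(None,None) exec_start@2 write@5
I2 add r2: issue@3 deps=(1,None) exec_start@5 write@7
I3 mul r4: issue@4 deps=(None,2) exec_start@7 write@10
I4 mul r3: issue@5 deps=(2,None) exec_start@7 write@10
I5 mul r3: issue@6 deps=(None,4) exec_start@10 write@12

Answer: 3 5 7 10 10 12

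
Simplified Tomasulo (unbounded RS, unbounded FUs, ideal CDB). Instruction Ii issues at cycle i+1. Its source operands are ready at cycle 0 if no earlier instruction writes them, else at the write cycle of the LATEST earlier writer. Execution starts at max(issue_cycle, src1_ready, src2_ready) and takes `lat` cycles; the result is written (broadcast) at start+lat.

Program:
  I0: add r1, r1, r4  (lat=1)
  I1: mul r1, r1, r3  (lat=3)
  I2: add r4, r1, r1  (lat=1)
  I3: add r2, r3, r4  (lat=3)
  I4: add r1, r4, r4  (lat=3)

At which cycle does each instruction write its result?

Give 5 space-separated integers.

I0 add r1: issue@1 deps=(None,None) exec_start@1 write@2
I1 mul r1: issue@2 deps=(0,None) exec_start@2 write@5
I2 add r4: issue@3 deps=(1,1) exec_start@5 write@6
I3 add r2: issue@4 deps=(None,2) exec_start@6 write@9
I4 add r1: issue@5 deps=(2,2) exec_start@6 write@9

Answer: 2 5 6 9 9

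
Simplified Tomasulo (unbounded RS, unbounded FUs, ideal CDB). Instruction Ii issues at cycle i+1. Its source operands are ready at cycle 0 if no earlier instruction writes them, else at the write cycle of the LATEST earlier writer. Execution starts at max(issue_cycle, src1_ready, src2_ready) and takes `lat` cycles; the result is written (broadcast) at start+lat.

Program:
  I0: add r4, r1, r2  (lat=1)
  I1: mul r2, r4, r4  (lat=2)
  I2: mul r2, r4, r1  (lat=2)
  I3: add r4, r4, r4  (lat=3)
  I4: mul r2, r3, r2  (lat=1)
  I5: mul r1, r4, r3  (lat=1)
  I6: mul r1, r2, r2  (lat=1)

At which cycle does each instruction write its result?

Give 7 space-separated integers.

Answer: 2 4 5 7 6 8 8

Derivation:
I0 add r4: issue@1 deps=(None,None) exec_start@1 write@2
I1 mul r2: issue@2 deps=(0,0) exec_start@2 write@4
I2 mul r2: issue@3 deps=(0,None) exec_start@3 write@5
I3 add r4: issue@4 deps=(0,0) exec_start@4 write@7
I4 mul r2: issue@5 deps=(None,2) exec_start@5 write@6
I5 mul r1: issue@6 deps=(3,None) exec_start@7 write@8
I6 mul r1: issue@7 deps=(4,4) exec_start@7 write@8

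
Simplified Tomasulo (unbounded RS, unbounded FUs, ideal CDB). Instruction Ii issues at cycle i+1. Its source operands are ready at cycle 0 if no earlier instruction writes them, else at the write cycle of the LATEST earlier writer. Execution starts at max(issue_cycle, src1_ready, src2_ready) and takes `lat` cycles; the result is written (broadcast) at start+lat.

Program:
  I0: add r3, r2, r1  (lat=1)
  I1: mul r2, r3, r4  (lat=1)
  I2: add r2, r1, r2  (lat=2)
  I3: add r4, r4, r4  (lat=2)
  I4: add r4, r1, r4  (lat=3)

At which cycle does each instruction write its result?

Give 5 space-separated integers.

Answer: 2 3 5 6 9

Derivation:
I0 add r3: issue@1 deps=(None,None) exec_start@1 write@2
I1 mul r2: issue@2 deps=(0,None) exec_start@2 write@3
I2 add r2: issue@3 deps=(None,1) exec_start@3 write@5
I3 add r4: issue@4 deps=(None,None) exec_start@4 write@6
I4 add r4: issue@5 deps=(None,3) exec_start@6 write@9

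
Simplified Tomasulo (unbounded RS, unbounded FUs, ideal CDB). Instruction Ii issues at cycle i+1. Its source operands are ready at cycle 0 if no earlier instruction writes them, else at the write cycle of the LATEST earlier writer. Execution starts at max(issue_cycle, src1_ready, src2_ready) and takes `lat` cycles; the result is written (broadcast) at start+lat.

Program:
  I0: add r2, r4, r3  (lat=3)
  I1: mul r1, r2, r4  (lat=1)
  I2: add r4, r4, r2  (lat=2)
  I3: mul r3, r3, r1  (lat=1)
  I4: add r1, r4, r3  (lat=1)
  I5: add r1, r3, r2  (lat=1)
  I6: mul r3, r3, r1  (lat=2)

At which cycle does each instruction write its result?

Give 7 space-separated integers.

I0 add r2: issue@1 deps=(None,None) exec_start@1 write@4
I1 mul r1: issue@2 deps=(0,None) exec_start@4 write@5
I2 add r4: issue@3 deps=(None,0) exec_start@4 write@6
I3 mul r3: issue@4 deps=(None,1) exec_start@5 write@6
I4 add r1: issue@5 deps=(2,3) exec_start@6 write@7
I5 add r1: issue@6 deps=(3,0) exec_start@6 write@7
I6 mul r3: issue@7 deps=(3,5) exec_start@7 write@9

Answer: 4 5 6 6 7 7 9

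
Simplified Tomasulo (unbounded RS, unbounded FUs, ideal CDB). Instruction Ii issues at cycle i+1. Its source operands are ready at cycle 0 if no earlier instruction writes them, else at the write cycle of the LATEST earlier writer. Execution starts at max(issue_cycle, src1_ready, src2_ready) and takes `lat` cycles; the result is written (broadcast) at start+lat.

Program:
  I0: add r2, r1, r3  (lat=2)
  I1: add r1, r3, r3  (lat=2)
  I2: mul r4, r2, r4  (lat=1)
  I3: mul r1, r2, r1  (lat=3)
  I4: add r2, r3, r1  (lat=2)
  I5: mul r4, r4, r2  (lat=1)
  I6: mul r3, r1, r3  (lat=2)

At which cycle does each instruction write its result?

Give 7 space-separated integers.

I0 add r2: issue@1 deps=(None,None) exec_start@1 write@3
I1 add r1: issue@2 deps=(None,None) exec_start@2 write@4
I2 mul r4: issue@3 deps=(0,None) exec_start@3 write@4
I3 mul r1: issue@4 deps=(0,1) exec_start@4 write@7
I4 add r2: issue@5 deps=(None,3) exec_start@7 write@9
I5 mul r4: issue@6 deps=(2,4) exec_start@9 write@10
I6 mul r3: issue@7 deps=(3,None) exec_start@7 write@9

Answer: 3 4 4 7 9 10 9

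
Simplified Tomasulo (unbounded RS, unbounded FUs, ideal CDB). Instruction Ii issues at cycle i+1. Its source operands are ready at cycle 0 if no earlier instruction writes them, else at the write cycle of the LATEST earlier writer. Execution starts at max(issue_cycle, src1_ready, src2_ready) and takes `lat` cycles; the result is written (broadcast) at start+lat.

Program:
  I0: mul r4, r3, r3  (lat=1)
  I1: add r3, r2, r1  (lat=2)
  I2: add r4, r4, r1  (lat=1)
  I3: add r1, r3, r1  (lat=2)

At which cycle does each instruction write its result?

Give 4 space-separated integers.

I0 mul r4: issue@1 deps=(None,None) exec_start@1 write@2
I1 add r3: issue@2 deps=(None,None) exec_start@2 write@4
I2 add r4: issue@3 deps=(0,None) exec_start@3 write@4
I3 add r1: issue@4 deps=(1,None) exec_start@4 write@6

Answer: 2 4 4 6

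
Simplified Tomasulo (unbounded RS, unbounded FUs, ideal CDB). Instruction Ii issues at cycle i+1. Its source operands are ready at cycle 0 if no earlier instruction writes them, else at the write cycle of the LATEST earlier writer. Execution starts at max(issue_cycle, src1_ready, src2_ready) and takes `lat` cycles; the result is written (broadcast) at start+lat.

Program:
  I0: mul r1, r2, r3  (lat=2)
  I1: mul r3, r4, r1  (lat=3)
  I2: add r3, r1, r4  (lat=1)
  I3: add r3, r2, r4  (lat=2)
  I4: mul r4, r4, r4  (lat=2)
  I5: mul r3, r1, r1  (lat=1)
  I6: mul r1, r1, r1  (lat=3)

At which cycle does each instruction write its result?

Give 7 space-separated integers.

Answer: 3 6 4 6 7 7 10

Derivation:
I0 mul r1: issue@1 deps=(None,None) exec_start@1 write@3
I1 mul r3: issue@2 deps=(None,0) exec_start@3 write@6
I2 add r3: issue@3 deps=(0,None) exec_start@3 write@4
I3 add r3: issue@4 deps=(None,None) exec_start@4 write@6
I4 mul r4: issue@5 deps=(None,None) exec_start@5 write@7
I5 mul r3: issue@6 deps=(0,0) exec_start@6 write@7
I6 mul r1: issue@7 deps=(0,0) exec_start@7 write@10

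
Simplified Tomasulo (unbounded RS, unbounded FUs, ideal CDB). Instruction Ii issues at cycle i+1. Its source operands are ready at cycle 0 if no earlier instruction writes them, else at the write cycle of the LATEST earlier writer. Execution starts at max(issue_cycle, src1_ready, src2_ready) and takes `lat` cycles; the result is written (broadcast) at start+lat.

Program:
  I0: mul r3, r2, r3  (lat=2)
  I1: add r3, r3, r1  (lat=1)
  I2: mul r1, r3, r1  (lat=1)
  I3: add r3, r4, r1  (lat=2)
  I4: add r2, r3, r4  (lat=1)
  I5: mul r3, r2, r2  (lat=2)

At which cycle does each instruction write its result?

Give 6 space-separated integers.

Answer: 3 4 5 7 8 10

Derivation:
I0 mul r3: issue@1 deps=(None,None) exec_start@1 write@3
I1 add r3: issue@2 deps=(0,None) exec_start@3 write@4
I2 mul r1: issue@3 deps=(1,None) exec_start@4 write@5
I3 add r3: issue@4 deps=(None,2) exec_start@5 write@7
I4 add r2: issue@5 deps=(3,None) exec_start@7 write@8
I5 mul r3: issue@6 deps=(4,4) exec_start@8 write@10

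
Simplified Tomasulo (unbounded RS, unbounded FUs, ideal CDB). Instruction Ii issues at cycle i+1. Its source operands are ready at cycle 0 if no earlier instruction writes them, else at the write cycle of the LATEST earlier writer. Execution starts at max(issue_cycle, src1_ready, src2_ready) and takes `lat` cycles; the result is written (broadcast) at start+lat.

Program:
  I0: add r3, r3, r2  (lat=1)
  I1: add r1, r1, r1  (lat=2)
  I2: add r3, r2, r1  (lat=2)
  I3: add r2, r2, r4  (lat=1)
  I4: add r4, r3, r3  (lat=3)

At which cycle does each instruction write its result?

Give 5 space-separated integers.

I0 add r3: issue@1 deps=(None,None) exec_start@1 write@2
I1 add r1: issue@2 deps=(None,None) exec_start@2 write@4
I2 add r3: issue@3 deps=(None,1) exec_start@4 write@6
I3 add r2: issue@4 deps=(None,None) exec_start@4 write@5
I4 add r4: issue@5 deps=(2,2) exec_start@6 write@9

Answer: 2 4 6 5 9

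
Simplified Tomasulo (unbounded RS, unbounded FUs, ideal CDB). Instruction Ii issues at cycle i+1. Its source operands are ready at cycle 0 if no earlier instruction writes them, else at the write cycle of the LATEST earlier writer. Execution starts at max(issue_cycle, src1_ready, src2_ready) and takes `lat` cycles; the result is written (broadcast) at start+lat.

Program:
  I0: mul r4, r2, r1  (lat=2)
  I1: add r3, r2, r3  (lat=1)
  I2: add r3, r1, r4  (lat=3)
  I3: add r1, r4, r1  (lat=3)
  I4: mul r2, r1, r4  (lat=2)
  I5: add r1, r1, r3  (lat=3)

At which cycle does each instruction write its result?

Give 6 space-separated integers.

Answer: 3 3 6 7 9 10

Derivation:
I0 mul r4: issue@1 deps=(None,None) exec_start@1 write@3
I1 add r3: issue@2 deps=(None,None) exec_start@2 write@3
I2 add r3: issue@3 deps=(None,0) exec_start@3 write@6
I3 add r1: issue@4 deps=(0,None) exec_start@4 write@7
I4 mul r2: issue@5 deps=(3,0) exec_start@7 write@9
I5 add r1: issue@6 deps=(3,2) exec_start@7 write@10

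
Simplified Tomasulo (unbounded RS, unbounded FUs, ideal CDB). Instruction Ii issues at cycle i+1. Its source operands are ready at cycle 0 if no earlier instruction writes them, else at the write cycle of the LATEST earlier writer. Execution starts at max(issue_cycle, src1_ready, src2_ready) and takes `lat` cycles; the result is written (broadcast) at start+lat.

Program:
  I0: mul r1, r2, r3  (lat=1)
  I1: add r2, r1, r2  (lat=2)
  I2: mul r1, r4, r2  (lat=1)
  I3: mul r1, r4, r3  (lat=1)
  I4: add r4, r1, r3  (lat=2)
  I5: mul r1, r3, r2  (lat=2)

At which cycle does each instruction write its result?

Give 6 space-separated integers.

Answer: 2 4 5 5 7 8

Derivation:
I0 mul r1: issue@1 deps=(None,None) exec_start@1 write@2
I1 add r2: issue@2 deps=(0,None) exec_start@2 write@4
I2 mul r1: issue@3 deps=(None,1) exec_start@4 write@5
I3 mul r1: issue@4 deps=(None,None) exec_start@4 write@5
I4 add r4: issue@5 deps=(3,None) exec_start@5 write@7
I5 mul r1: issue@6 deps=(None,1) exec_start@6 write@8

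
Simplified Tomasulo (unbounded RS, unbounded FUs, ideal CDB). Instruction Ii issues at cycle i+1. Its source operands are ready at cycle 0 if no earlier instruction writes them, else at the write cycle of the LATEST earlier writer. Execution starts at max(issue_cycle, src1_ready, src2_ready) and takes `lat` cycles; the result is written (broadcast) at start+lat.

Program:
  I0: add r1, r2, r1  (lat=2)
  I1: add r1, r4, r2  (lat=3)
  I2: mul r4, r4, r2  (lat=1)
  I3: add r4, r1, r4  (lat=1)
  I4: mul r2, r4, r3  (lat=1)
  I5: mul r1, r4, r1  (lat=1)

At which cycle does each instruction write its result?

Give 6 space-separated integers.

I0 add r1: issue@1 deps=(None,None) exec_start@1 write@3
I1 add r1: issue@2 deps=(None,None) exec_start@2 write@5
I2 mul r4: issue@3 deps=(None,None) exec_start@3 write@4
I3 add r4: issue@4 deps=(1,2) exec_start@5 write@6
I4 mul r2: issue@5 deps=(3,None) exec_start@6 write@7
I5 mul r1: issue@6 deps=(3,1) exec_start@6 write@7

Answer: 3 5 4 6 7 7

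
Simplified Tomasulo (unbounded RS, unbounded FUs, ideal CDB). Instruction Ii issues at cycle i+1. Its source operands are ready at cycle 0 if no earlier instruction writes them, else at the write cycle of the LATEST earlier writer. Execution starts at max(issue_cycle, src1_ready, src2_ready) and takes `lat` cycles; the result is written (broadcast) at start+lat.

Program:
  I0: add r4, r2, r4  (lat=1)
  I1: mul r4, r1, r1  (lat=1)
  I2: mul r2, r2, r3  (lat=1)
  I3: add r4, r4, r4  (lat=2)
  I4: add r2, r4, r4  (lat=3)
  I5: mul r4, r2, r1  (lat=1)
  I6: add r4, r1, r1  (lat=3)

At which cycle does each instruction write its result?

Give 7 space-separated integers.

I0 add r4: issue@1 deps=(None,None) exec_start@1 write@2
I1 mul r4: issue@2 deps=(None,None) exec_start@2 write@3
I2 mul r2: issue@3 deps=(None,None) exec_start@3 write@4
I3 add r4: issue@4 deps=(1,1) exec_start@4 write@6
I4 add r2: issue@5 deps=(3,3) exec_start@6 write@9
I5 mul r4: issue@6 deps=(4,None) exec_start@9 write@10
I6 add r4: issue@7 deps=(None,None) exec_start@7 write@10

Answer: 2 3 4 6 9 10 10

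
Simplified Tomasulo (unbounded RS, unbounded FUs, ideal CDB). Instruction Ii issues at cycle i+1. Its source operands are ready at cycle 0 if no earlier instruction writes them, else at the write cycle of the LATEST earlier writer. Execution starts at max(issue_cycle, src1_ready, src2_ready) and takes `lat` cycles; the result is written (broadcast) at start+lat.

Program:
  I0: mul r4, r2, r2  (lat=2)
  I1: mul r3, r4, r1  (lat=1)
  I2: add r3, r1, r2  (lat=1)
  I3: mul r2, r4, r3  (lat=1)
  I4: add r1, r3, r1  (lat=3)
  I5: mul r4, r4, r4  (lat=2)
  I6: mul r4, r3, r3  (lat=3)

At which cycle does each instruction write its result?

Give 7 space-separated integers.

I0 mul r4: issue@1 deps=(None,None) exec_start@1 write@3
I1 mul r3: issue@2 deps=(0,None) exec_start@3 write@4
I2 add r3: issue@3 deps=(None,None) exec_start@3 write@4
I3 mul r2: issue@4 deps=(0,2) exec_start@4 write@5
I4 add r1: issue@5 deps=(2,None) exec_start@5 write@8
I5 mul r4: issue@6 deps=(0,0) exec_start@6 write@8
I6 mul r4: issue@7 deps=(2,2) exec_start@7 write@10

Answer: 3 4 4 5 8 8 10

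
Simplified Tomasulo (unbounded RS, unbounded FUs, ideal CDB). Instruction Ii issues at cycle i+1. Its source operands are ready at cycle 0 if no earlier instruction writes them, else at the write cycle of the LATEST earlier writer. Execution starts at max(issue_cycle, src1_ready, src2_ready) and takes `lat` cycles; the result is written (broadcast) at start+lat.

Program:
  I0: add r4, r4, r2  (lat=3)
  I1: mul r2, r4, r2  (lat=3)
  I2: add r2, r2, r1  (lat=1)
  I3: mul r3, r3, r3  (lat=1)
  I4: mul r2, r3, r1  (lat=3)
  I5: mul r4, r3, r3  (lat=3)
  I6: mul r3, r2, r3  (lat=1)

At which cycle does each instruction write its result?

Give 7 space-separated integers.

I0 add r4: issue@1 deps=(None,None) exec_start@1 write@4
I1 mul r2: issue@2 deps=(0,None) exec_start@4 write@7
I2 add r2: issue@3 deps=(1,None) exec_start@7 write@8
I3 mul r3: issue@4 deps=(None,None) exec_start@4 write@5
I4 mul r2: issue@5 deps=(3,None) exec_start@5 write@8
I5 mul r4: issue@6 deps=(3,3) exec_start@6 write@9
I6 mul r3: issue@7 deps=(4,3) exec_start@8 write@9

Answer: 4 7 8 5 8 9 9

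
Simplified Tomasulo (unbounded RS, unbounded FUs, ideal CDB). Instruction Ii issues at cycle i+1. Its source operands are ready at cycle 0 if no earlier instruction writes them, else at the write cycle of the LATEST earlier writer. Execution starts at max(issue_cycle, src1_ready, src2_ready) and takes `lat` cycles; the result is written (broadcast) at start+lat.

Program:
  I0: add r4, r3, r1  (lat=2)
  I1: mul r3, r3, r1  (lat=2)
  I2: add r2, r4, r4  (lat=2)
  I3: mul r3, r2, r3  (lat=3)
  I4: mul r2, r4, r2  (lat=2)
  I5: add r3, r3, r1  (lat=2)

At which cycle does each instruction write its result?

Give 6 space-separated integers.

I0 add r4: issue@1 deps=(None,None) exec_start@1 write@3
I1 mul r3: issue@2 deps=(None,None) exec_start@2 write@4
I2 add r2: issue@3 deps=(0,0) exec_start@3 write@5
I3 mul r3: issue@4 deps=(2,1) exec_start@5 write@8
I4 mul r2: issue@5 deps=(0,2) exec_start@5 write@7
I5 add r3: issue@6 deps=(3,None) exec_start@8 write@10

Answer: 3 4 5 8 7 10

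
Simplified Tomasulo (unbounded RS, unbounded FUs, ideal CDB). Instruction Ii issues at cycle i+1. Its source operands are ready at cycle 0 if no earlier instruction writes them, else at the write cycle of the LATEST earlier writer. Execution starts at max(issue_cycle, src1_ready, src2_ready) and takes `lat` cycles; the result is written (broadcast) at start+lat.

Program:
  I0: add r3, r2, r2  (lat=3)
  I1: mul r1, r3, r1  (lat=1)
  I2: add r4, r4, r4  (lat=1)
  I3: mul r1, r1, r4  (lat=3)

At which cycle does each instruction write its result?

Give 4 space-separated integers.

I0 add r3: issue@1 deps=(None,None) exec_start@1 write@4
I1 mul r1: issue@2 deps=(0,None) exec_start@4 write@5
I2 add r4: issue@3 deps=(None,None) exec_start@3 write@4
I3 mul r1: issue@4 deps=(1,2) exec_start@5 write@8

Answer: 4 5 4 8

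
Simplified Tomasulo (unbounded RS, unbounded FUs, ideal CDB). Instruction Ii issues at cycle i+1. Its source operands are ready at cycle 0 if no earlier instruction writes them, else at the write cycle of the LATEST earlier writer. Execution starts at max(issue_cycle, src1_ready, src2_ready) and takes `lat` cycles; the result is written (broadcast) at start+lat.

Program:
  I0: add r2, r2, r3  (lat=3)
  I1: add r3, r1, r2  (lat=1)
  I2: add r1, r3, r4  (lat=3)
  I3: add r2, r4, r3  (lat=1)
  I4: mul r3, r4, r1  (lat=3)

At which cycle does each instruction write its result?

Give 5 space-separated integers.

Answer: 4 5 8 6 11

Derivation:
I0 add r2: issue@1 deps=(None,None) exec_start@1 write@4
I1 add r3: issue@2 deps=(None,0) exec_start@4 write@5
I2 add r1: issue@3 deps=(1,None) exec_start@5 write@8
I3 add r2: issue@4 deps=(None,1) exec_start@5 write@6
I4 mul r3: issue@5 deps=(None,2) exec_start@8 write@11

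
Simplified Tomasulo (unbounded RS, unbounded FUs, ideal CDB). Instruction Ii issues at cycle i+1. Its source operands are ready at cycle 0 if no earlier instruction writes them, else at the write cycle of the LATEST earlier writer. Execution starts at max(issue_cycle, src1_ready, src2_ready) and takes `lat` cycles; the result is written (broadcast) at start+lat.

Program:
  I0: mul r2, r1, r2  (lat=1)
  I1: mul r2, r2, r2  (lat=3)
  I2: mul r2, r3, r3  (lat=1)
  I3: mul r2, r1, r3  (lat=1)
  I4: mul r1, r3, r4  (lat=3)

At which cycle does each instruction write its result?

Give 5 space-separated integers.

Answer: 2 5 4 5 8

Derivation:
I0 mul r2: issue@1 deps=(None,None) exec_start@1 write@2
I1 mul r2: issue@2 deps=(0,0) exec_start@2 write@5
I2 mul r2: issue@3 deps=(None,None) exec_start@3 write@4
I3 mul r2: issue@4 deps=(None,None) exec_start@4 write@5
I4 mul r1: issue@5 deps=(None,None) exec_start@5 write@8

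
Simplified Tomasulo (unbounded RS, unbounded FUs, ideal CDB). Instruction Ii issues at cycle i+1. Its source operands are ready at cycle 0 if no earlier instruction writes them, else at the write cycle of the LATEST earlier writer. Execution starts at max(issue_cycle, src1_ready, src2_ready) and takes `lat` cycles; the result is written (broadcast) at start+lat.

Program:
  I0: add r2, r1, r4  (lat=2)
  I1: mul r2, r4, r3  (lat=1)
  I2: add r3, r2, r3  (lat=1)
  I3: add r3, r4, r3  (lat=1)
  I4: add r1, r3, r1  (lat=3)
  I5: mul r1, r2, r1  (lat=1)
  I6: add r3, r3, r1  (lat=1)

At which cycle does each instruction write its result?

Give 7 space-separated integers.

Answer: 3 3 4 5 8 9 10

Derivation:
I0 add r2: issue@1 deps=(None,None) exec_start@1 write@3
I1 mul r2: issue@2 deps=(None,None) exec_start@2 write@3
I2 add r3: issue@3 deps=(1,None) exec_start@3 write@4
I3 add r3: issue@4 deps=(None,2) exec_start@4 write@5
I4 add r1: issue@5 deps=(3,None) exec_start@5 write@8
I5 mul r1: issue@6 deps=(1,4) exec_start@8 write@9
I6 add r3: issue@7 deps=(3,5) exec_start@9 write@10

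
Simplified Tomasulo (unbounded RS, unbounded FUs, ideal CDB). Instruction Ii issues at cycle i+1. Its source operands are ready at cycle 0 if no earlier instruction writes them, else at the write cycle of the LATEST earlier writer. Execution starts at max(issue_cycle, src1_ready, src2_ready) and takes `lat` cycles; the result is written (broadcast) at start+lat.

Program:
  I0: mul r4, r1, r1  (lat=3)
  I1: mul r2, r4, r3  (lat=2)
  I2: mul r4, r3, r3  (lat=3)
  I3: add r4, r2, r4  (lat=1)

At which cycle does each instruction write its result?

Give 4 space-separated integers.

Answer: 4 6 6 7

Derivation:
I0 mul r4: issue@1 deps=(None,None) exec_start@1 write@4
I1 mul r2: issue@2 deps=(0,None) exec_start@4 write@6
I2 mul r4: issue@3 deps=(None,None) exec_start@3 write@6
I3 add r4: issue@4 deps=(1,2) exec_start@6 write@7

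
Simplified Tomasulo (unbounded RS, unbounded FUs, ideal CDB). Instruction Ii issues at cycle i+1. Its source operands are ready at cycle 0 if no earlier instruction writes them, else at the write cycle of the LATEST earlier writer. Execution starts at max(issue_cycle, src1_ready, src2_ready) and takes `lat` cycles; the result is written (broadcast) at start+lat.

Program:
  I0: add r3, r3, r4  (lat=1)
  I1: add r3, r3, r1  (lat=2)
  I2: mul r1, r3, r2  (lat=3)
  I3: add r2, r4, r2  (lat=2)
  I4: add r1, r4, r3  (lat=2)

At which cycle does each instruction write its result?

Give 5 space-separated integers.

I0 add r3: issue@1 deps=(None,None) exec_start@1 write@2
I1 add r3: issue@2 deps=(0,None) exec_start@2 write@4
I2 mul r1: issue@3 deps=(1,None) exec_start@4 write@7
I3 add r2: issue@4 deps=(None,None) exec_start@4 write@6
I4 add r1: issue@5 deps=(None,1) exec_start@5 write@7

Answer: 2 4 7 6 7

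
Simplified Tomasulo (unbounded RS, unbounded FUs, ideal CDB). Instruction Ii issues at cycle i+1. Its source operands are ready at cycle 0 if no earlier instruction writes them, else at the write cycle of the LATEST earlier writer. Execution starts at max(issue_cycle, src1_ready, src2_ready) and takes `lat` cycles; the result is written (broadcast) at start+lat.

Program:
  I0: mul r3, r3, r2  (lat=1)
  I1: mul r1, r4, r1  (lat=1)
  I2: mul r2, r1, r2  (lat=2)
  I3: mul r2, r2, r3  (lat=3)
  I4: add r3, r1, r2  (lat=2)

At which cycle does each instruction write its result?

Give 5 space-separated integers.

I0 mul r3: issue@1 deps=(None,None) exec_start@1 write@2
I1 mul r1: issue@2 deps=(None,None) exec_start@2 write@3
I2 mul r2: issue@3 deps=(1,None) exec_start@3 write@5
I3 mul r2: issue@4 deps=(2,0) exec_start@5 write@8
I4 add r3: issue@5 deps=(1,3) exec_start@8 write@10

Answer: 2 3 5 8 10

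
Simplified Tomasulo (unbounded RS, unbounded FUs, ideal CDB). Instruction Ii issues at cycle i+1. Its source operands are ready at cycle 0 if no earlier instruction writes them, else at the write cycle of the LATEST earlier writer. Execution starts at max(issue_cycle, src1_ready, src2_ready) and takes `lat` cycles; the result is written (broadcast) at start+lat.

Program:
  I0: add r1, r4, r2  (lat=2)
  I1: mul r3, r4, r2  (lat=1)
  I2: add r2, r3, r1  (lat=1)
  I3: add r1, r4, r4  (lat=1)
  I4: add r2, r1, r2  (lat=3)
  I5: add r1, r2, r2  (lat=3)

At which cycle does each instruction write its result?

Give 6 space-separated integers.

I0 add r1: issue@1 deps=(None,None) exec_start@1 write@3
I1 mul r3: issue@2 deps=(None,None) exec_start@2 write@3
I2 add r2: issue@3 deps=(1,0) exec_start@3 write@4
I3 add r1: issue@4 deps=(None,None) exec_start@4 write@5
I4 add r2: issue@5 deps=(3,2) exec_start@5 write@8
I5 add r1: issue@6 deps=(4,4) exec_start@8 write@11

Answer: 3 3 4 5 8 11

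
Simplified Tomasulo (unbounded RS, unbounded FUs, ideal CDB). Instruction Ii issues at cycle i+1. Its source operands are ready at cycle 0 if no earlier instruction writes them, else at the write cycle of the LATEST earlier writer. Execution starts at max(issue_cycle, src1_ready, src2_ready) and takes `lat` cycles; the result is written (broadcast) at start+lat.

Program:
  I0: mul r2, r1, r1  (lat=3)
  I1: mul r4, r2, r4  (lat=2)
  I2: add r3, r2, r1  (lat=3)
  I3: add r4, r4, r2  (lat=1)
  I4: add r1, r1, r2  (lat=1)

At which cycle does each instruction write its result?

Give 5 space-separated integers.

I0 mul r2: issue@1 deps=(None,None) exec_start@1 write@4
I1 mul r4: issue@2 deps=(0,None) exec_start@4 write@6
I2 add r3: issue@3 deps=(0,None) exec_start@4 write@7
I3 add r4: issue@4 deps=(1,0) exec_start@6 write@7
I4 add r1: issue@5 deps=(None,0) exec_start@5 write@6

Answer: 4 6 7 7 6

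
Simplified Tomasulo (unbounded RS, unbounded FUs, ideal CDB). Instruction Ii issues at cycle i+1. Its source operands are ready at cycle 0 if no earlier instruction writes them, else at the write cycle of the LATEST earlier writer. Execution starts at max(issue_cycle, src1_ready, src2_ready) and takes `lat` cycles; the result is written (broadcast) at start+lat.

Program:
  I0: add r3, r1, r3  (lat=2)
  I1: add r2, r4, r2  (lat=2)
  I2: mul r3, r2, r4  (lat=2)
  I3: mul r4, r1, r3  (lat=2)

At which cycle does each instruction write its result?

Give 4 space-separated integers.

I0 add r3: issue@1 deps=(None,None) exec_start@1 write@3
I1 add r2: issue@2 deps=(None,None) exec_start@2 write@4
I2 mul r3: issue@3 deps=(1,None) exec_start@4 write@6
I3 mul r4: issue@4 deps=(None,2) exec_start@6 write@8

Answer: 3 4 6 8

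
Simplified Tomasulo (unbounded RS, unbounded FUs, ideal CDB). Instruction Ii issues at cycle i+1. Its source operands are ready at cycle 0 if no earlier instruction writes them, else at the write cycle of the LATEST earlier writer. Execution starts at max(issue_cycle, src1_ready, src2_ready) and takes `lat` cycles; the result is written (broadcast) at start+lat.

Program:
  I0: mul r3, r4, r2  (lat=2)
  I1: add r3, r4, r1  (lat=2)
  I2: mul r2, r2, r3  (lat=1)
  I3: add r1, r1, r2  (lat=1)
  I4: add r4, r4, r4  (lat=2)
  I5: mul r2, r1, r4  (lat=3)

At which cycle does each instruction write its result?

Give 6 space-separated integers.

Answer: 3 4 5 6 7 10

Derivation:
I0 mul r3: issue@1 deps=(None,None) exec_start@1 write@3
I1 add r3: issue@2 deps=(None,None) exec_start@2 write@4
I2 mul r2: issue@3 deps=(None,1) exec_start@4 write@5
I3 add r1: issue@4 deps=(None,2) exec_start@5 write@6
I4 add r4: issue@5 deps=(None,None) exec_start@5 write@7
I5 mul r2: issue@6 deps=(3,4) exec_start@7 write@10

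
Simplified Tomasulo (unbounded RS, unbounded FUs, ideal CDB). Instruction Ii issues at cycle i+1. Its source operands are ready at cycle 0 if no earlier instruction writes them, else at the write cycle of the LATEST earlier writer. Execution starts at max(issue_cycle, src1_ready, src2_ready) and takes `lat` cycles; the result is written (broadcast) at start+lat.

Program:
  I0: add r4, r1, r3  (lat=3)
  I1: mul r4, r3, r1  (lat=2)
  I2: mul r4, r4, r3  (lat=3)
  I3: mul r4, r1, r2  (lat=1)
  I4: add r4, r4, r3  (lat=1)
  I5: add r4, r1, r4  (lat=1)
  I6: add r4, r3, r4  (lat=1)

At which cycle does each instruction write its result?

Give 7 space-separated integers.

I0 add r4: issue@1 deps=(None,None) exec_start@1 write@4
I1 mul r4: issue@2 deps=(None,None) exec_start@2 write@4
I2 mul r4: issue@3 deps=(1,None) exec_start@4 write@7
I3 mul r4: issue@4 deps=(None,None) exec_start@4 write@5
I4 add r4: issue@5 deps=(3,None) exec_start@5 write@6
I5 add r4: issue@6 deps=(None,4) exec_start@6 write@7
I6 add r4: issue@7 deps=(None,5) exec_start@7 write@8

Answer: 4 4 7 5 6 7 8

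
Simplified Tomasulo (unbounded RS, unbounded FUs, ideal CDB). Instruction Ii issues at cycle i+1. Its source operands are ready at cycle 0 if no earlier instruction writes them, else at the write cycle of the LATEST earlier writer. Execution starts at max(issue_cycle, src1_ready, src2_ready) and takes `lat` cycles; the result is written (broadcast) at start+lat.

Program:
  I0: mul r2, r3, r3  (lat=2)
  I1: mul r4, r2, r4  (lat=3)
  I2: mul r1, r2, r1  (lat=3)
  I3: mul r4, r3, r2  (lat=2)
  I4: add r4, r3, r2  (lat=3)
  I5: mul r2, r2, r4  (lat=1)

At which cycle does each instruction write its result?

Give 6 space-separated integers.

I0 mul r2: issue@1 deps=(None,None) exec_start@1 write@3
I1 mul r4: issue@2 deps=(0,None) exec_start@3 write@6
I2 mul r1: issue@3 deps=(0,None) exec_start@3 write@6
I3 mul r4: issue@4 deps=(None,0) exec_start@4 write@6
I4 add r4: issue@5 deps=(None,0) exec_start@5 write@8
I5 mul r2: issue@6 deps=(0,4) exec_start@8 write@9

Answer: 3 6 6 6 8 9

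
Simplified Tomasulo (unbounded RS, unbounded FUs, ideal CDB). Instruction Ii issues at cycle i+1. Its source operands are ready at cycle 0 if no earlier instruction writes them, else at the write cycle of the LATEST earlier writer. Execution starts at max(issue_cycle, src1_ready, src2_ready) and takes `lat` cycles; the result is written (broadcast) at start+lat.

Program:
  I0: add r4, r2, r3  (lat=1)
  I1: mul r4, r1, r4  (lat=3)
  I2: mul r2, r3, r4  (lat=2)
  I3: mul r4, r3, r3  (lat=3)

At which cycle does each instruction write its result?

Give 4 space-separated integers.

Answer: 2 5 7 7

Derivation:
I0 add r4: issue@1 deps=(None,None) exec_start@1 write@2
I1 mul r4: issue@2 deps=(None,0) exec_start@2 write@5
I2 mul r2: issue@3 deps=(None,1) exec_start@5 write@7
I3 mul r4: issue@4 deps=(None,None) exec_start@4 write@7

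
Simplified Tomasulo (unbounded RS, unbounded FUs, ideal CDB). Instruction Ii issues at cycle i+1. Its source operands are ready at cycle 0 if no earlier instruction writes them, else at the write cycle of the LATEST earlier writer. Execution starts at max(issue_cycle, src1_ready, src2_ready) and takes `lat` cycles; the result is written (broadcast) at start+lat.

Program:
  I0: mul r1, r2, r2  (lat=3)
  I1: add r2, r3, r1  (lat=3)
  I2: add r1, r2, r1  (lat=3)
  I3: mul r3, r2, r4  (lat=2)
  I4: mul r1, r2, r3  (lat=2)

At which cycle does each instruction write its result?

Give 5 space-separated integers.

Answer: 4 7 10 9 11

Derivation:
I0 mul r1: issue@1 deps=(None,None) exec_start@1 write@4
I1 add r2: issue@2 deps=(None,0) exec_start@4 write@7
I2 add r1: issue@3 deps=(1,0) exec_start@7 write@10
I3 mul r3: issue@4 deps=(1,None) exec_start@7 write@9
I4 mul r1: issue@5 deps=(1,3) exec_start@9 write@11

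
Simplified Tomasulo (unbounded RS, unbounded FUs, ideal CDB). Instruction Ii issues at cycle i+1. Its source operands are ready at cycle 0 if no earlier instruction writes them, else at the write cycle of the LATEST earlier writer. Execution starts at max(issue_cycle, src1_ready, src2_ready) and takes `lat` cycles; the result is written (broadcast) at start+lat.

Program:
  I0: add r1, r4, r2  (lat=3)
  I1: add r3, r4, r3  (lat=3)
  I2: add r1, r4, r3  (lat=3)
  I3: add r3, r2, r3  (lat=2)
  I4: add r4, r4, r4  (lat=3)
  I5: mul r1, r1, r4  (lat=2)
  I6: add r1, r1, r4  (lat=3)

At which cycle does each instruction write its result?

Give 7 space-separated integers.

I0 add r1: issue@1 deps=(None,None) exec_start@1 write@4
I1 add r3: issue@2 deps=(None,None) exec_start@2 write@5
I2 add r1: issue@3 deps=(None,1) exec_start@5 write@8
I3 add r3: issue@4 deps=(None,1) exec_start@5 write@7
I4 add r4: issue@5 deps=(None,None) exec_start@5 write@8
I5 mul r1: issue@6 deps=(2,4) exec_start@8 write@10
I6 add r1: issue@7 deps=(5,4) exec_start@10 write@13

Answer: 4 5 8 7 8 10 13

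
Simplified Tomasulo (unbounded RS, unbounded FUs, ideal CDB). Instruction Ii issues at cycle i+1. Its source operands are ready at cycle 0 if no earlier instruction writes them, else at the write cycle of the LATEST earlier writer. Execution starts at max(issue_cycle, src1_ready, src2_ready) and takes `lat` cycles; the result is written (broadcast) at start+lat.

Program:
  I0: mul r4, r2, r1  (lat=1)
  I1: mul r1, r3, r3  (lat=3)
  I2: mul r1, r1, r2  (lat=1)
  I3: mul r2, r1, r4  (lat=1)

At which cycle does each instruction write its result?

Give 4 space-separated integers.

I0 mul r4: issue@1 deps=(None,None) exec_start@1 write@2
I1 mul r1: issue@2 deps=(None,None) exec_start@2 write@5
I2 mul r1: issue@3 deps=(1,None) exec_start@5 write@6
I3 mul r2: issue@4 deps=(2,0) exec_start@6 write@7

Answer: 2 5 6 7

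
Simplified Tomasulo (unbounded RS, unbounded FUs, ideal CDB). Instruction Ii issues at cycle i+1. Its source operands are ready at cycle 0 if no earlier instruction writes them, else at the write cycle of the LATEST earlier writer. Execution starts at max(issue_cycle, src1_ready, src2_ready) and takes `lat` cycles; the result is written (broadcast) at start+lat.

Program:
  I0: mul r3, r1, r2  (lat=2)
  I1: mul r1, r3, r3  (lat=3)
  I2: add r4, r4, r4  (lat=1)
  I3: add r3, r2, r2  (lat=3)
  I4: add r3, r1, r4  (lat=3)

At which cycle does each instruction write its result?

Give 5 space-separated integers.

Answer: 3 6 4 7 9

Derivation:
I0 mul r3: issue@1 deps=(None,None) exec_start@1 write@3
I1 mul r1: issue@2 deps=(0,0) exec_start@3 write@6
I2 add r4: issue@3 deps=(None,None) exec_start@3 write@4
I3 add r3: issue@4 deps=(None,None) exec_start@4 write@7
I4 add r3: issue@5 deps=(1,2) exec_start@6 write@9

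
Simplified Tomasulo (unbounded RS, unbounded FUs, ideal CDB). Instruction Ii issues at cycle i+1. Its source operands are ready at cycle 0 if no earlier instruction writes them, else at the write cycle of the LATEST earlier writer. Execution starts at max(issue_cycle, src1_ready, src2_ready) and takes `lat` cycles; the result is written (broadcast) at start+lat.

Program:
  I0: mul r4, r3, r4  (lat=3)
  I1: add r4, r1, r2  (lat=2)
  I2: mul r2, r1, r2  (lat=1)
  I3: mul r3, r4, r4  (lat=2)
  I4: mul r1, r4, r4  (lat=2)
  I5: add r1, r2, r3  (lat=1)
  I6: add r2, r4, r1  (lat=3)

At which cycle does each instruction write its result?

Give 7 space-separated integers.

Answer: 4 4 4 6 7 7 10

Derivation:
I0 mul r4: issue@1 deps=(None,None) exec_start@1 write@4
I1 add r4: issue@2 deps=(None,None) exec_start@2 write@4
I2 mul r2: issue@3 deps=(None,None) exec_start@3 write@4
I3 mul r3: issue@4 deps=(1,1) exec_start@4 write@6
I4 mul r1: issue@5 deps=(1,1) exec_start@5 write@7
I5 add r1: issue@6 deps=(2,3) exec_start@6 write@7
I6 add r2: issue@7 deps=(1,5) exec_start@7 write@10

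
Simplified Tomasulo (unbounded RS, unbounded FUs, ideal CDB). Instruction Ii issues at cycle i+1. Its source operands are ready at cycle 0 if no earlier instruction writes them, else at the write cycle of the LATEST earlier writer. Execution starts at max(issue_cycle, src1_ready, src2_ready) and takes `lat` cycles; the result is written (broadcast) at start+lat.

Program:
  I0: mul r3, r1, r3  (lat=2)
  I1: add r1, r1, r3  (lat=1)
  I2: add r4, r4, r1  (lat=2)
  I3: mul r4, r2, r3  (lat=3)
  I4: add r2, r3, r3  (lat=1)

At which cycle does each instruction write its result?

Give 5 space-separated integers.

I0 mul r3: issue@1 deps=(None,None) exec_start@1 write@3
I1 add r1: issue@2 deps=(None,0) exec_start@3 write@4
I2 add r4: issue@3 deps=(None,1) exec_start@4 write@6
I3 mul r4: issue@4 deps=(None,0) exec_start@4 write@7
I4 add r2: issue@5 deps=(0,0) exec_start@5 write@6

Answer: 3 4 6 7 6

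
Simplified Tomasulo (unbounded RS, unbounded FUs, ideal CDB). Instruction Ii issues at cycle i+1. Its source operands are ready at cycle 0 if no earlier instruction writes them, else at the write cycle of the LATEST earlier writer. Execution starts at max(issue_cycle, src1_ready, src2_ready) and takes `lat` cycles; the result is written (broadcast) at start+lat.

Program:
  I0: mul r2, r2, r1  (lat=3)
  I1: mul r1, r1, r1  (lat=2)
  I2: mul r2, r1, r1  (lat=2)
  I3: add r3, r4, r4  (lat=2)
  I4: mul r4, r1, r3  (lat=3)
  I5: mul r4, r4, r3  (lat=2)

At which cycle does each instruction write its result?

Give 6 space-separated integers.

Answer: 4 4 6 6 9 11

Derivation:
I0 mul r2: issue@1 deps=(None,None) exec_start@1 write@4
I1 mul r1: issue@2 deps=(None,None) exec_start@2 write@4
I2 mul r2: issue@3 deps=(1,1) exec_start@4 write@6
I3 add r3: issue@4 deps=(None,None) exec_start@4 write@6
I4 mul r4: issue@5 deps=(1,3) exec_start@6 write@9
I5 mul r4: issue@6 deps=(4,3) exec_start@9 write@11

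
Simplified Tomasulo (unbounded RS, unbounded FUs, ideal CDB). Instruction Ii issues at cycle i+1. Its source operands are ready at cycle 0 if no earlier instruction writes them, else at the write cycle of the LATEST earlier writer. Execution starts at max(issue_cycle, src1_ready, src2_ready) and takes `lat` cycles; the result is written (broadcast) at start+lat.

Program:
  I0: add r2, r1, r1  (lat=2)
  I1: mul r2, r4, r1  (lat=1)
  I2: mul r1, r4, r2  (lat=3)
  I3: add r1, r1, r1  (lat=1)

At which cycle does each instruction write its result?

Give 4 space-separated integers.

I0 add r2: issue@1 deps=(None,None) exec_start@1 write@3
I1 mul r2: issue@2 deps=(None,None) exec_start@2 write@3
I2 mul r1: issue@3 deps=(None,1) exec_start@3 write@6
I3 add r1: issue@4 deps=(2,2) exec_start@6 write@7

Answer: 3 3 6 7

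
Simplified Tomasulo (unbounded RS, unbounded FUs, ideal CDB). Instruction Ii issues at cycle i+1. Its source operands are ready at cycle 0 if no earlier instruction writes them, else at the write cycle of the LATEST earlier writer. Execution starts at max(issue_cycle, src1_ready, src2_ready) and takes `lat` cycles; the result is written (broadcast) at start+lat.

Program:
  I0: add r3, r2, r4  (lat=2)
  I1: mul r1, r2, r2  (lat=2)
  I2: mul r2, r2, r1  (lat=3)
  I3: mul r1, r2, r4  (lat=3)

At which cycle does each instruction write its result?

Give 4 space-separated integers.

Answer: 3 4 7 10

Derivation:
I0 add r3: issue@1 deps=(None,None) exec_start@1 write@3
I1 mul r1: issue@2 deps=(None,None) exec_start@2 write@4
I2 mul r2: issue@3 deps=(None,1) exec_start@4 write@7
I3 mul r1: issue@4 deps=(2,None) exec_start@7 write@10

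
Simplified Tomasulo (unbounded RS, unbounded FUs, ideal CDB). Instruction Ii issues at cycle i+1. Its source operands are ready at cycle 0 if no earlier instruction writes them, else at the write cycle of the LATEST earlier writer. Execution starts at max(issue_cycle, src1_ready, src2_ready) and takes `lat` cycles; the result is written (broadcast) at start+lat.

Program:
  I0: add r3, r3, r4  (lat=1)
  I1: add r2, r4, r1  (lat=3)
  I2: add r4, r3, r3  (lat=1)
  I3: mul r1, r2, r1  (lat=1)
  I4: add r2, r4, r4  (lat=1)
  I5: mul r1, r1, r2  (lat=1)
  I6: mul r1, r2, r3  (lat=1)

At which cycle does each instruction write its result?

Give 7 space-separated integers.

Answer: 2 5 4 6 6 7 8

Derivation:
I0 add r3: issue@1 deps=(None,None) exec_start@1 write@2
I1 add r2: issue@2 deps=(None,None) exec_start@2 write@5
I2 add r4: issue@3 deps=(0,0) exec_start@3 write@4
I3 mul r1: issue@4 deps=(1,None) exec_start@5 write@6
I4 add r2: issue@5 deps=(2,2) exec_start@5 write@6
I5 mul r1: issue@6 deps=(3,4) exec_start@6 write@7
I6 mul r1: issue@7 deps=(4,0) exec_start@7 write@8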